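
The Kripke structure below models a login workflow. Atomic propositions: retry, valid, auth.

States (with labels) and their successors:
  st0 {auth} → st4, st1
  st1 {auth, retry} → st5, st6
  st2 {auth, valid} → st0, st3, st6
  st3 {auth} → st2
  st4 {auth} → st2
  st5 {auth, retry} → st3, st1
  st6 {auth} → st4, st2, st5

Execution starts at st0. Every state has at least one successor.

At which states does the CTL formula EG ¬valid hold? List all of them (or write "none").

{st0, st1, st5, st6}

States satisfying ¬valid: {st0, st1, st3, st4, st5, st6}.
States satisfying EG ¬valid: {st0, st1, st5, st6}.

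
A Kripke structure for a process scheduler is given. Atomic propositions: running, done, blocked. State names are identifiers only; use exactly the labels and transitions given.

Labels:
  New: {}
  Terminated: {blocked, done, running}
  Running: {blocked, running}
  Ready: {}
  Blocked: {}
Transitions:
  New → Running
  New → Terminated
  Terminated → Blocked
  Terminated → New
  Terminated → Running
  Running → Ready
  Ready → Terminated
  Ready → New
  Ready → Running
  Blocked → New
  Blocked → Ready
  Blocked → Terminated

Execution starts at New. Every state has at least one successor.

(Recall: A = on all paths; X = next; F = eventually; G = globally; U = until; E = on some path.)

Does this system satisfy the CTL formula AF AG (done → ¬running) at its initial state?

States satisfying AG (done → ¬running): ∅.
States satisfying AF AG (done → ¬running): ∅.
There is a path from New along which AG (done → ¬running) never holds.
New ∉ Sat(AF AG (done → ¬running)).

Does not hold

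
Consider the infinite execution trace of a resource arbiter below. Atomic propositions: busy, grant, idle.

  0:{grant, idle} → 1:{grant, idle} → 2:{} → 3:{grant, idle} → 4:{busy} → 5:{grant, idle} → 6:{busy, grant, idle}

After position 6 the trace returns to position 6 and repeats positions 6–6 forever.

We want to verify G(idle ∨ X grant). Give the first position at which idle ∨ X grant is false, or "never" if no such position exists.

never

idle ∨ X grant holds at every position 0..6, and those are all the positions the trace ever visits, so the invariant G(idle ∨ X grant) is never violated.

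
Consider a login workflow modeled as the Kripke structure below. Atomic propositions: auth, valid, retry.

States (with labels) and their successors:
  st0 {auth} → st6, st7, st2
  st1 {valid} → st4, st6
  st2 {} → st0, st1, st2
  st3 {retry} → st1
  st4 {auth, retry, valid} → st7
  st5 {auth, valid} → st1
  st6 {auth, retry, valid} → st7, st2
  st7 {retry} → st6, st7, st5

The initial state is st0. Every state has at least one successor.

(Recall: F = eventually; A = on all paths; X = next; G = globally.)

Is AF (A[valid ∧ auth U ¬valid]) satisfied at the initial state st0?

Yes

States satisfying A[valid ∧ auth U ¬valid]: {st0, st2, st3, st4, st6, st7}.
States satisfying AF (A[valid ∧ auth U ¬valid]): {st0, st1, st2, st3, st4, st5, st6, st7}.
st0 ∈ Sat(AF (A[valid ∧ auth U ¬valid])).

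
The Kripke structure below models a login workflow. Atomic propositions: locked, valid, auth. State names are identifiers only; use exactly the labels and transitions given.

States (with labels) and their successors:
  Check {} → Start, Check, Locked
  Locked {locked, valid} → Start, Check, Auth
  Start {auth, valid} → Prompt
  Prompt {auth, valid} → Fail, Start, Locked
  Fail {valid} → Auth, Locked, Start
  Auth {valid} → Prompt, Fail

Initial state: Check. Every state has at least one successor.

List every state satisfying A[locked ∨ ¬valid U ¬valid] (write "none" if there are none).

{Check}

States satisfying locked ∨ ¬valid: {Check, Locked}.
States satisfying ¬valid: {Check}.
States satisfying A[locked ∨ ¬valid U ¬valid]: {Check}.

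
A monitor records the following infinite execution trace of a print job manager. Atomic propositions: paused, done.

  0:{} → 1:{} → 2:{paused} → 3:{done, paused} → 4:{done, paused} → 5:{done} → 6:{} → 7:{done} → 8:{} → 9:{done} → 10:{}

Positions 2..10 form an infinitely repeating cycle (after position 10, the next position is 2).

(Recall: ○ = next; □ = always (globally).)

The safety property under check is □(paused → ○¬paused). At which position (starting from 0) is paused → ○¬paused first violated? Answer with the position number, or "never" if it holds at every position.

Check paused → ○¬paused at each position in order: 0 ✓, 1 ✓.
At position 2 the labels are {paused} and the next position 3 has {done, paused}, so paused → ○¬paused is false there. This is the first violation.

2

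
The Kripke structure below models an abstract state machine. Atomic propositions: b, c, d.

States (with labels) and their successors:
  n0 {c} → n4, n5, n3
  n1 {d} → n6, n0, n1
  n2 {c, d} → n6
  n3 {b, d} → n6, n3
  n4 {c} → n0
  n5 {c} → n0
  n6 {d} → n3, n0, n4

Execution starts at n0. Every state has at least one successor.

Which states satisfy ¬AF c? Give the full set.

States satisfying c: {n0, n2, n4, n5}.
States satisfying AF c: {n0, n2, n4, n5}.
States satisfying ¬AF c: {n1, n3, n6}.

{n1, n3, n6}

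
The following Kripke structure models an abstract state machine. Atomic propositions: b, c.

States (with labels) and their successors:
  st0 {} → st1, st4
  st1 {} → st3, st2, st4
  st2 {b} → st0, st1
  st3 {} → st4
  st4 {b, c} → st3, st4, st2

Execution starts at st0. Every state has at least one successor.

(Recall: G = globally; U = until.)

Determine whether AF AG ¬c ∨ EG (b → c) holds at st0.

States satisfying AG ¬c: ∅.
States satisfying AF AG ¬c: ∅.
States satisfying b → c: {st0, st1, st3, st4}.
States satisfying EG (b → c): {st0, st1, st3, st4}.
States satisfying AF AG ¬c ∨ EG (b → c): {st0, st1, st3, st4}.
st0 ∈ Sat(AF AG ¬c ∨ EG (b → c)).

Holds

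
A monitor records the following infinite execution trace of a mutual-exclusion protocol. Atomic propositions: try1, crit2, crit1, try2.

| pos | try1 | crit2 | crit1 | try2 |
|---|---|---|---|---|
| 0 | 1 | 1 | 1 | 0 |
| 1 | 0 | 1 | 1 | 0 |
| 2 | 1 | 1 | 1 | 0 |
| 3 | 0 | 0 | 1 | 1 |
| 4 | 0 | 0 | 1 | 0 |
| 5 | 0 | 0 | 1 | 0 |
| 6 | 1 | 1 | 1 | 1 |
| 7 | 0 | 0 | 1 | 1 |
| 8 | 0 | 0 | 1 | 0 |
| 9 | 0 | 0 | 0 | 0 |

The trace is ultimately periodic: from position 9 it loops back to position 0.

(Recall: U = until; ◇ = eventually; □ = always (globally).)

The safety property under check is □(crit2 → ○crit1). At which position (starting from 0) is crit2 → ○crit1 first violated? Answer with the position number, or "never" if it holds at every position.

never

crit2 → ○crit1 holds at every position 0..9, and those are all the positions the trace ever visits, so the invariant □(crit2 → ○crit1) is never violated.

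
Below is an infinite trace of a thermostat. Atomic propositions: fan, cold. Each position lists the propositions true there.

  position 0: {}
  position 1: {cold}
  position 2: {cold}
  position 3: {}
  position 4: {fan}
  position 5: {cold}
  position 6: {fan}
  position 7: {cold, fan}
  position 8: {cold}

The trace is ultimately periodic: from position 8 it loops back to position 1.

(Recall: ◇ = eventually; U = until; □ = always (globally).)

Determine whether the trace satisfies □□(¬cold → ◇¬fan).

□(¬cold → ◇¬fan) holds at every position 0..8, and those are all positions ever visited, so □□(¬cold → ◇¬fan) holds.

Yes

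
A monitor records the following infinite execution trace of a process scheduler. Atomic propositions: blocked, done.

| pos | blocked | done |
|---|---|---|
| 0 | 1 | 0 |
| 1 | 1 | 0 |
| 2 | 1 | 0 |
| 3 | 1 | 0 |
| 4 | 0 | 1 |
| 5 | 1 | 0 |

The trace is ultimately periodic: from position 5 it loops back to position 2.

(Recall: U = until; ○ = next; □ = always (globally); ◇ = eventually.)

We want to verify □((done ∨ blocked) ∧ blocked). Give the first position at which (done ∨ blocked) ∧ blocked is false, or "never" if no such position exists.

4

Check (done ∨ blocked) ∧ blocked at each position in order: 0 ✓, 1 ✓, 2 ✓, 3 ✓.
At position 4 the labels are {done}, so (done ∨ blocked) ∧ blocked is false there. This is the first violation.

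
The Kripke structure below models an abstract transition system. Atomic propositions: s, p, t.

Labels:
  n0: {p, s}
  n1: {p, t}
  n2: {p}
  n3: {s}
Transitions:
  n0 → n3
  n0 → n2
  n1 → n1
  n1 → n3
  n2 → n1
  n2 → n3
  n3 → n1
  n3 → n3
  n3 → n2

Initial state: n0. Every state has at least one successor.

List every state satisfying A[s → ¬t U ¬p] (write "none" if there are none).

States satisfying s → ¬t: {n0, n1, n2, n3}.
States satisfying ¬p: {n3}.
States satisfying A[s → ¬t U ¬p]: {n3}.

{n3}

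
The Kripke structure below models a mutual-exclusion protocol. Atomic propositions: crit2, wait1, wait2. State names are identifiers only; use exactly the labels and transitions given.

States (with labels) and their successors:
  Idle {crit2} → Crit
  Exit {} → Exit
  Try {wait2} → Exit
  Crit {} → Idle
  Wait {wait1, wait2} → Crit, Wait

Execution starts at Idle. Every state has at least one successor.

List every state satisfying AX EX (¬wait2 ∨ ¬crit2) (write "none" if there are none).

States satisfying EX (¬wait2 ∨ ¬crit2): {Idle, Exit, Try, Crit, Wait}.
States satisfying AX EX (¬wait2 ∨ ¬crit2): {Idle, Exit, Try, Crit, Wait}.

{Idle, Exit, Try, Crit, Wait}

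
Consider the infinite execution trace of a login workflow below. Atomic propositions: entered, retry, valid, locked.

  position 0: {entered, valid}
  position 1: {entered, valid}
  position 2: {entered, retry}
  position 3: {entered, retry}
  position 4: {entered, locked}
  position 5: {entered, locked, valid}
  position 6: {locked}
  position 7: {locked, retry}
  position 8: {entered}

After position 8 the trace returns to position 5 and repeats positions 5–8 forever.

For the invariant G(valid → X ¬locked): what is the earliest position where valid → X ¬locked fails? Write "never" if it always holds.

Check valid → X ¬locked at each position in order: 0 ✓, 1 ✓, 2 ✓, 3 ✓, 4 ✓.
At position 5 the labels are {entered, locked, valid} and the next position 6 has {locked}, so valid → X ¬locked is false there. This is the first violation.

5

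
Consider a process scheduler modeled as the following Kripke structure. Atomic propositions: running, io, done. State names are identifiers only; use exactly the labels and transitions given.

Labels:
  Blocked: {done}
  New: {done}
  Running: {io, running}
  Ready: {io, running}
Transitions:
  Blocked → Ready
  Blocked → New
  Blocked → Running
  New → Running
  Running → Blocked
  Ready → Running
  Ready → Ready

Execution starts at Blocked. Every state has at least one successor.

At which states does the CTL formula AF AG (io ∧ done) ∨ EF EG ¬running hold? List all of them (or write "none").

none

States satisfying AG (io ∧ done): ∅.
States satisfying AF AG (io ∧ done): ∅.
States satisfying EG ¬running: ∅.
States satisfying EF EG ¬running: ∅.
States satisfying AF AG (io ∧ done) ∨ EF EG ¬running: ∅.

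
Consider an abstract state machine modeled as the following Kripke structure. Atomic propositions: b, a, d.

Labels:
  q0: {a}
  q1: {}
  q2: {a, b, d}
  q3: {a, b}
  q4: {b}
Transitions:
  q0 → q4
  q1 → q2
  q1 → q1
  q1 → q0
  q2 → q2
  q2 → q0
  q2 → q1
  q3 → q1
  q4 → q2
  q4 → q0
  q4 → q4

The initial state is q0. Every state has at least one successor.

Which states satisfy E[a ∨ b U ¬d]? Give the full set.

{q0, q1, q2, q3, q4}

States satisfying a ∨ b: {q0, q2, q3, q4}.
States satisfying ¬d: {q0, q1, q3, q4}.
States satisfying E[a ∨ b U ¬d]: {q0, q1, q2, q3, q4}.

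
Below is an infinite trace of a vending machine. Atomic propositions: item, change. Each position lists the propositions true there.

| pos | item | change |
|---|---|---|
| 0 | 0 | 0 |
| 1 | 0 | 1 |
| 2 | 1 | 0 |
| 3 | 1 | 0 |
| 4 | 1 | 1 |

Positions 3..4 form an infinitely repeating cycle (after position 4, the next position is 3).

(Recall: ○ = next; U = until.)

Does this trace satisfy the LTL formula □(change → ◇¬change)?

change → ◇¬change holds at every position 0..4, and those are all positions ever visited, so □(change → ◇¬change) holds.
Positions where change holds: 1, 4.
Check ◇¬change at each: 1→ok, 4→ok.

Yes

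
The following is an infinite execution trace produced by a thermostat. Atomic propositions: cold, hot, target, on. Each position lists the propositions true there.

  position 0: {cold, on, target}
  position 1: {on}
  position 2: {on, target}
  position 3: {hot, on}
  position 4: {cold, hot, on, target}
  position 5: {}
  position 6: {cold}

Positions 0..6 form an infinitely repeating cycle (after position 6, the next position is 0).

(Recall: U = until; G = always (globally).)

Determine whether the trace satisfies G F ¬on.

F ¬on holds at every position 0..6, and those are all positions ever visited, so G F ¬on holds.

Holds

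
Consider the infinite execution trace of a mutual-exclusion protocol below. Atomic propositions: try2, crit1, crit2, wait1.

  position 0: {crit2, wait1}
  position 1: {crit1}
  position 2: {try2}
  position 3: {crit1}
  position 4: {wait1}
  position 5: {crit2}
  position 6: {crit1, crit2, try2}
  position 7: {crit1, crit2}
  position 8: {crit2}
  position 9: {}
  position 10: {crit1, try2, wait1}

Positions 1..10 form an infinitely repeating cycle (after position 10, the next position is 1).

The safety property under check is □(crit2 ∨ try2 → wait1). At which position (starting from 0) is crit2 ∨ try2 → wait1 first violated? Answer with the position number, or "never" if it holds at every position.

2

Check crit2 ∨ try2 → wait1 at each position in order: 0 ✓, 1 ✓.
At position 2 the labels are {try2}, so crit2 ∨ try2 → wait1 is false there. This is the first violation.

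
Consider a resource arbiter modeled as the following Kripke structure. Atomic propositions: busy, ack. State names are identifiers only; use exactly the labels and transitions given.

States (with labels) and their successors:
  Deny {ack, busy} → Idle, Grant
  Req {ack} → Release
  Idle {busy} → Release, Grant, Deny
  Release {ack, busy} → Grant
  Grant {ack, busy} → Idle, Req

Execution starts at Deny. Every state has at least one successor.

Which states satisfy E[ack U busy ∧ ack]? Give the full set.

{Deny, Req, Release, Grant}

States satisfying ack: {Deny, Req, Release, Grant}.
States satisfying busy ∧ ack: {Deny, Release, Grant}.
States satisfying E[ack U busy ∧ ack]: {Deny, Req, Release, Grant}.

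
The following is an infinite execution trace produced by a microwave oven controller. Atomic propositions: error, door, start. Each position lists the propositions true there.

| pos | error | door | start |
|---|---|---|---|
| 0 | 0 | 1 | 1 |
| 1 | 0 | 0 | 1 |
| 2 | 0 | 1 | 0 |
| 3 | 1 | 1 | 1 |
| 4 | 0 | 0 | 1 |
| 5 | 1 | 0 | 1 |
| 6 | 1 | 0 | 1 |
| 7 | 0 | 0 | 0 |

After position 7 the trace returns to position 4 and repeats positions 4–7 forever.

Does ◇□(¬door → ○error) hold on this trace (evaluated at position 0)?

No

□(¬door → ○error) is false at every position 0..7, so it never becomes true and ◇□(¬door → ○error) fails.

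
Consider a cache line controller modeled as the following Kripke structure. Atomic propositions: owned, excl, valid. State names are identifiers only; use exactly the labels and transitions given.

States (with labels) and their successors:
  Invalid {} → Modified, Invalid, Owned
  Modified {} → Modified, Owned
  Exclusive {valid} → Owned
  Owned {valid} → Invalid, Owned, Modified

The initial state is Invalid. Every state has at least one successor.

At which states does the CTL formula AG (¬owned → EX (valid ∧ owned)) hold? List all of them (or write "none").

States satisfying ¬owned → EX (valid ∧ owned): ∅.
States satisfying AG (¬owned → EX (valid ∧ owned)): ∅.

none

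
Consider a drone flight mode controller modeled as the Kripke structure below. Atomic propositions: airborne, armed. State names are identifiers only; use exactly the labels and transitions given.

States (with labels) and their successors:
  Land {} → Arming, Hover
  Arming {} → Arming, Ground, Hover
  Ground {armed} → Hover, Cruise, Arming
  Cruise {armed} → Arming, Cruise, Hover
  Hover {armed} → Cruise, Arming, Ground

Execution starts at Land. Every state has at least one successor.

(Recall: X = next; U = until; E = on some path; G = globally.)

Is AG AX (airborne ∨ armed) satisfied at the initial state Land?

No

States satisfying AX (airborne ∨ armed): ∅.
States satisfying AG AX (airborne ∨ armed): ∅.
Arming is reachable from Land and violates AX (airborne ∨ armed), so AG fails at Land.
Land ∉ Sat(AG AX (airborne ∨ armed)).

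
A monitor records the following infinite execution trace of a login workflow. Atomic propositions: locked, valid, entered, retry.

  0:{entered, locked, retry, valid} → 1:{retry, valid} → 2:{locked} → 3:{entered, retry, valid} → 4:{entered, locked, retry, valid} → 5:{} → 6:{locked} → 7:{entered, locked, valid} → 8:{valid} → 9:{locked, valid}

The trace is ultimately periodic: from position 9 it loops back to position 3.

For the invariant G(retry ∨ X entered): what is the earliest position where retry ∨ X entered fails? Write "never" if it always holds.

Check retry ∨ X entered at each position in order: 0 ✓, 1 ✓, 2 ✓, 3 ✓, 4 ✓.
At position 5 the labels are {} and the next position 6 has {locked}, so retry ∨ X entered is false there. This is the first violation.

5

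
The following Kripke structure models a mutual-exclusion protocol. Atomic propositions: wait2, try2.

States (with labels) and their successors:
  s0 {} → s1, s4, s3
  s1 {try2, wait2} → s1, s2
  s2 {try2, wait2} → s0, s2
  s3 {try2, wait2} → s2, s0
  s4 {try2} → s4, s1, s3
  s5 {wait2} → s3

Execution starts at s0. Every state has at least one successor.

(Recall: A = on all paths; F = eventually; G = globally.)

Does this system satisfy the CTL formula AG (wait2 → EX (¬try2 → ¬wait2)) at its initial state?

Yes

States satisfying wait2 → EX (¬try2 → ¬wait2): {s0, s1, s2, s3, s4, s5}.
States satisfying AG (wait2 → EX (¬try2 → ¬wait2)): {s0, s1, s2, s3, s4, s5}.
Every state reachable from s0 satisfies wait2 → EX (¬try2 → ¬wait2).
s0 ∈ Sat(AG (wait2 → EX (¬try2 → ¬wait2))).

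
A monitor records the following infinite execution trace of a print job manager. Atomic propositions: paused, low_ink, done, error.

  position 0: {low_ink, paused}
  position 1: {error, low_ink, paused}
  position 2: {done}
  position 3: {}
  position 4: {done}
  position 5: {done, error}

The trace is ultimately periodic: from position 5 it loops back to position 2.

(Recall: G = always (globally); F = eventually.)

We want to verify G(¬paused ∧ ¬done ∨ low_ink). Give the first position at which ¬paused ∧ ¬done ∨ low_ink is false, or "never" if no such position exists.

Check ¬paused ∧ ¬done ∨ low_ink at each position in order: 0 ✓, 1 ✓.
At position 2 the labels are {done}, so ¬paused ∧ ¬done ∨ low_ink is false there. This is the first violation.

2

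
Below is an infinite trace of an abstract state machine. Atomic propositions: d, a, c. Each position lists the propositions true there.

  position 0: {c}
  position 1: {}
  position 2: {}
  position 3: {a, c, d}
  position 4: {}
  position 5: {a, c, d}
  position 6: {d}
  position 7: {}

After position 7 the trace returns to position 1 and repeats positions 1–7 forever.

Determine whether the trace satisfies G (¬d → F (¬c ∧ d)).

Satisfied

¬d → F (¬c ∧ d) holds at every position 0..7, and those are all positions ever visited, so G (¬d → F (¬c ∧ d)) holds.
Positions where ¬d holds: 0, 1, 2, 4, 7.
Check F (¬c ∧ d) at each: 0→ok, 1→ok, 2→ok, 4→ok, 7→ok.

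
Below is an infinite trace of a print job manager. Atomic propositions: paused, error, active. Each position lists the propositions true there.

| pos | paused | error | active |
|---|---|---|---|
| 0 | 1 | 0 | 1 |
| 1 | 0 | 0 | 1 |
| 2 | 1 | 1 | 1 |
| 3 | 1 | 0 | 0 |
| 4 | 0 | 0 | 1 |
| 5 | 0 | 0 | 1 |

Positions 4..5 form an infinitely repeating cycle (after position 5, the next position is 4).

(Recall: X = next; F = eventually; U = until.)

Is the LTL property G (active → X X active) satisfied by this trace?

No

active → X X active must hold at every position from 0 onward. It fails at position 1, so G (active → X X active) is false.
Positions where active holds: 0, 1, 2, 4, 5.
Check X X active at each: 0→ok, 1→fails, 2→ok, 4→ok, 5→ok.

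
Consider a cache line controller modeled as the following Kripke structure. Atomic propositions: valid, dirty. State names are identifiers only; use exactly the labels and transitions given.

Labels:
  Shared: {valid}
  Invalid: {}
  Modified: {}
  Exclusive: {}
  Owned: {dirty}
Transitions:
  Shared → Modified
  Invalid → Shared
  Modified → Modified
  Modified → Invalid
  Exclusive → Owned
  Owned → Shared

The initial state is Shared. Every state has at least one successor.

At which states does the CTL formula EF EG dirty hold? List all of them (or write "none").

States satisfying EG dirty: ∅.
States satisfying EF EG dirty: ∅.

none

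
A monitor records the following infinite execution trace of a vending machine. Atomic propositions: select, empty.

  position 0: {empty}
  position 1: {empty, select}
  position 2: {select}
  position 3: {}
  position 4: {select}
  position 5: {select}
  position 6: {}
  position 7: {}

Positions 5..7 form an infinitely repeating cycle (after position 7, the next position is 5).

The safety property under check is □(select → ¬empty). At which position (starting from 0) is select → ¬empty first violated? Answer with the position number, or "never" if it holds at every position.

Check select → ¬empty at each position in order: 0 ✓.
At position 1 the labels are {empty, select}, so select → ¬empty is false there. This is the first violation.

1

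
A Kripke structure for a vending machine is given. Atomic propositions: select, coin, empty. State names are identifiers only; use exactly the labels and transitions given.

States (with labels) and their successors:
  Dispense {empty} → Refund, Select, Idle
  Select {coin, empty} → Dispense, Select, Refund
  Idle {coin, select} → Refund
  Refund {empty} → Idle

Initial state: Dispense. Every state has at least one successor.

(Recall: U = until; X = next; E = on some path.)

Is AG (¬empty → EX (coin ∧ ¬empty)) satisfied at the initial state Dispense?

No

States satisfying ¬empty → EX (coin ∧ ¬empty): {Dispense, Select, Refund}.
States satisfying AG (¬empty → EX (coin ∧ ¬empty)): ∅.
Idle is reachable from Dispense and violates ¬empty → EX (coin ∧ ¬empty), so AG fails at Dispense.
Dispense ∉ Sat(AG (¬empty → EX (coin ∧ ¬empty))).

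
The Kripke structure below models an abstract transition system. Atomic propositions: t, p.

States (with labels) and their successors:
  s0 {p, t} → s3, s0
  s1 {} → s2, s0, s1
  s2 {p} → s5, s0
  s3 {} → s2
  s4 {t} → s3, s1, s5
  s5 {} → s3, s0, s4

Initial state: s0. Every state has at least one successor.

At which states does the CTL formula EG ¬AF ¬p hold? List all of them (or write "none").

{s0, s2}

States satisfying ¬AF ¬p: {s0, s2}.
States satisfying EG ¬AF ¬p: {s0, s2}.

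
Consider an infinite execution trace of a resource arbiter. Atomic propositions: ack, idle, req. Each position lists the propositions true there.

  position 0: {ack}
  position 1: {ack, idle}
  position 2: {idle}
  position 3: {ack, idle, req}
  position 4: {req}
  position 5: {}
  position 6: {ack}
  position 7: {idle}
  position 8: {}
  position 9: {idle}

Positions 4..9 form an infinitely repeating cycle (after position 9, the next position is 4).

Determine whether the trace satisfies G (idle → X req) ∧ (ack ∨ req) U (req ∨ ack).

idle → X req must hold at every position from 0 onward. It fails at position 1, so G (idle → X req) is false.
Positions where idle holds: 1, 2, 3, 7, 9.
Check X req at each: 1→fails, 2→ok, 3→ok, 7→fails, 9→ok.
Walking from position 0: req ∨ ack first holds at position 0, and ack ∨ req holds at every earlier position along the way, so (ack ∨ req) U (req ∨ ack) holds.
At position 0: G (idle → X req) is false; (ack ∨ req) U (req ∨ ack) is true; so G (idle → X req) ∧ (ack ∨ req) U (req ∨ ack) is false.

Does not hold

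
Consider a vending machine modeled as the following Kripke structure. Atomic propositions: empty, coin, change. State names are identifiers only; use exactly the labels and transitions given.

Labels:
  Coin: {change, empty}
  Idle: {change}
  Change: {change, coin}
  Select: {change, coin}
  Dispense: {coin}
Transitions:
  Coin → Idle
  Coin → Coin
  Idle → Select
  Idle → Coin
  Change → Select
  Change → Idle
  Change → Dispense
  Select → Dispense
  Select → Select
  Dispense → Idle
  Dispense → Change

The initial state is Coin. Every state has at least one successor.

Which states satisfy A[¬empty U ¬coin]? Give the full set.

{Coin, Idle}

States satisfying ¬empty: {Idle, Change, Select, Dispense}.
States satisfying ¬coin: {Coin, Idle}.
States satisfying A[¬empty U ¬coin]: {Coin, Idle}.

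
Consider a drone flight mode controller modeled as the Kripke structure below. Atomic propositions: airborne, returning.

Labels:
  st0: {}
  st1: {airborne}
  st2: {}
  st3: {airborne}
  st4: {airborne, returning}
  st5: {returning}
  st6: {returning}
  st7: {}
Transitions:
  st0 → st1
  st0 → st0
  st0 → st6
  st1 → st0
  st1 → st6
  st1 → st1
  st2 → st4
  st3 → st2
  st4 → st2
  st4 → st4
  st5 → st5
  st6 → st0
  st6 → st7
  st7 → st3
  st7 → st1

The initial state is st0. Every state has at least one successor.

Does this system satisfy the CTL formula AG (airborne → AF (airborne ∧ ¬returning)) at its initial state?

States satisfying airborne → AF (airborne ∧ ¬returning): {st0, st1, st2, st3, st5, st6, st7}.
States satisfying AG (airborne → AF (airborne ∧ ¬returning)): {st5}.
st4 is reachable from st0 and violates airborne → AF (airborne ∧ ¬returning), so AG fails at st0.
st0 ∉ Sat(AG (airborne → AF (airborne ∧ ¬returning))).

Violated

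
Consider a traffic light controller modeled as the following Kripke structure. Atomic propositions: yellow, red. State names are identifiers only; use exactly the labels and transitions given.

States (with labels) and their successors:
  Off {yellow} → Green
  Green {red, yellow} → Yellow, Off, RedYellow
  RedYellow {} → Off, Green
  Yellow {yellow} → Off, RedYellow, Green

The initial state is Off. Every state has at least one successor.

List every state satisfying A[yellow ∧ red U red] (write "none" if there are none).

States satisfying yellow ∧ red: {Green}.
States satisfying red: {Green}.
States satisfying A[yellow ∧ red U red]: {Green}.

{Green}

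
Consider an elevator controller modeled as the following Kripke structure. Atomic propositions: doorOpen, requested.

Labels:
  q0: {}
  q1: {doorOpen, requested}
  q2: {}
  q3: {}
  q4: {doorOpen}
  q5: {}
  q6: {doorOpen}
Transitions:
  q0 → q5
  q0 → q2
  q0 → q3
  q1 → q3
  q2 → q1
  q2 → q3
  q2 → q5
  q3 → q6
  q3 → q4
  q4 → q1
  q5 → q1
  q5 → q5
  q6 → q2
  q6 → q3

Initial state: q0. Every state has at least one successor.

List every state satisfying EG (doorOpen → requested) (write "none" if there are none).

{q0, q2, q5}

States satisfying doorOpen → requested: {q0, q1, q2, q3, q5}.
States satisfying EG (doorOpen → requested): {q0, q2, q5}.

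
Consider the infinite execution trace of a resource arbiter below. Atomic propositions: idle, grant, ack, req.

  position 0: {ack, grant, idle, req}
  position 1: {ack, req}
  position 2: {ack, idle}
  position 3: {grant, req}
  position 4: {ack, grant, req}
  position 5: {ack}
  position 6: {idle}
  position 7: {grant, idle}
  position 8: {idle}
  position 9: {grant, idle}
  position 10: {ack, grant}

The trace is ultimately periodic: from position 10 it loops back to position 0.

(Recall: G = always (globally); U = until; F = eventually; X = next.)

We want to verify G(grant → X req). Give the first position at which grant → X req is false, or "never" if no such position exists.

4

Check grant → X req at each position in order: 0 ✓, 1 ✓, 2 ✓, 3 ✓.
At position 4 the labels are {ack, grant, req} and the next position 5 has {ack}, so grant → X req is false there. This is the first violation.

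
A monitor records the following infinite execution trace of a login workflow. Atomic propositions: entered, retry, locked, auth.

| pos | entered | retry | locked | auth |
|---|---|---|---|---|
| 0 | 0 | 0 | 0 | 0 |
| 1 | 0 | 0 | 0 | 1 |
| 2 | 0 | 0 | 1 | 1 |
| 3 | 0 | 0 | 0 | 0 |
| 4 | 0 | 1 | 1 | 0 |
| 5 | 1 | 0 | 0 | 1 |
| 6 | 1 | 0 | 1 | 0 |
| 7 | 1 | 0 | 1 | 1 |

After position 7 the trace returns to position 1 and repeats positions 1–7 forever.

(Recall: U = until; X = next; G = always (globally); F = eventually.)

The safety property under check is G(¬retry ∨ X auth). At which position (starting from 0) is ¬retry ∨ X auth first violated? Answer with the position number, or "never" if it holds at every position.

never

¬retry ∨ X auth holds at every position 0..7, and those are all the positions the trace ever visits, so the invariant G(¬retry ∨ X auth) is never violated.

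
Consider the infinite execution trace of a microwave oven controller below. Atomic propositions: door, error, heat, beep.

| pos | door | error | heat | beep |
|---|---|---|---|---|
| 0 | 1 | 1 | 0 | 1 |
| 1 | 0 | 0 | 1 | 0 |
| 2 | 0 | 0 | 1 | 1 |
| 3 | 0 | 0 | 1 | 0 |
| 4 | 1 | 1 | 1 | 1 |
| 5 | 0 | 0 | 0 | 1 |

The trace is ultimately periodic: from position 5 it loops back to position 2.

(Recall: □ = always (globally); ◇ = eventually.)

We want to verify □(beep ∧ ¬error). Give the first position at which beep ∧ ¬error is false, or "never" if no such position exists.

0

At position 0 the labels are {beep, door, error}, so beep ∧ ¬error is false there. This is the first violation.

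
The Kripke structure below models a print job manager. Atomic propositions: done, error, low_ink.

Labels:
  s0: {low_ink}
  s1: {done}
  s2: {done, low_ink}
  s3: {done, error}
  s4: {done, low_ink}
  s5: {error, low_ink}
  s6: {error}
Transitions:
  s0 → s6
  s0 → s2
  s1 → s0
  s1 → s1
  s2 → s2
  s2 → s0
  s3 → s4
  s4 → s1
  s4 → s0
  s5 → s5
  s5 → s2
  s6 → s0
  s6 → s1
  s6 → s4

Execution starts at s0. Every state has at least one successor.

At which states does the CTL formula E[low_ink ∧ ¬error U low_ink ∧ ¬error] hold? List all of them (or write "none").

States satisfying low_ink ∧ ¬error: {s0, s2, s4}.
States satisfying E[low_ink ∧ ¬error U low_ink ∧ ¬error]: {s0, s2, s4}.

{s0, s2, s4}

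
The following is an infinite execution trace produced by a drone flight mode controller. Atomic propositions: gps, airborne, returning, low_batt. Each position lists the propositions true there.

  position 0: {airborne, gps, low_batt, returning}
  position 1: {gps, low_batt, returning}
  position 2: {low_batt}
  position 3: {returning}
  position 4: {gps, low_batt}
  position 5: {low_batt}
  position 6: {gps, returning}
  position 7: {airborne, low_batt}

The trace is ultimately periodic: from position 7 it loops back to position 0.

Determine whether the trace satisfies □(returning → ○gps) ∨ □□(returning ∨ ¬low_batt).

Does not hold

returning → ○gps must hold at every position from 0 onward. It fails at position 1, so □(returning → ○gps) is false.
Positions where returning holds: 0, 1, 3, 6.
Check ○gps at each: 0→ok, 1→fails, 3→ok, 6→fails.
□(returning ∨ ¬low_batt) must hold at every position from 0 onward. It fails at position 0, so □□(returning ∨ ¬low_batt) is false.
At position 0: □(returning → ○gps) is false; □□(returning ∨ ¬low_batt) is false; so □(returning → ○gps) ∨ □□(returning ∨ ¬low_batt) is false.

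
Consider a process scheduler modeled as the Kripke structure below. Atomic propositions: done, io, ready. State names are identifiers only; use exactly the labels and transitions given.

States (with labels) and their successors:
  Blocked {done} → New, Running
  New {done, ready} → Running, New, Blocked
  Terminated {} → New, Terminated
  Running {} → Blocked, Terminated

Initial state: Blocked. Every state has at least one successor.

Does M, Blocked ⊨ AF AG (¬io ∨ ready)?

States satisfying AG (¬io ∨ ready): {Blocked, New, Terminated, Running}.
States satisfying AF AG (¬io ∨ ready): {Blocked, New, Terminated, Running}.
Blocked ∈ Sat(AF AG (¬io ∨ ready)).

Yes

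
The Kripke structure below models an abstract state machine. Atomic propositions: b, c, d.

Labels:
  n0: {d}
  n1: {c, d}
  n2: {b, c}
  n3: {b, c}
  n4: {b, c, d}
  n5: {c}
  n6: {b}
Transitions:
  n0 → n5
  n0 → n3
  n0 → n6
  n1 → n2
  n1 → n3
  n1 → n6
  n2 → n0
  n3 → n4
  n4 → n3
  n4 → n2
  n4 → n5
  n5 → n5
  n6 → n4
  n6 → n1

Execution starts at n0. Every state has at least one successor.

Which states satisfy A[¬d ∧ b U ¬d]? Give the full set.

States satisfying ¬d ∧ b: {n2, n3, n6}.
States satisfying ¬d: {n2, n3, n5, n6}.
States satisfying A[¬d ∧ b U ¬d]: {n2, n3, n5, n6}.

{n2, n3, n5, n6}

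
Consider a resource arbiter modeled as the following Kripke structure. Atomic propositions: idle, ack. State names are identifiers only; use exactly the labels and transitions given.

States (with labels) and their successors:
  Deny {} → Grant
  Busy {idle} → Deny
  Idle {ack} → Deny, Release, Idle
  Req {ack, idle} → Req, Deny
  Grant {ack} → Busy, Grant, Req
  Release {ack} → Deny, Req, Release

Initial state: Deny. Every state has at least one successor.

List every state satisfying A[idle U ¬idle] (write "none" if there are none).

{Deny, Busy, Idle, Grant, Release}

States satisfying idle: {Busy, Req}.
States satisfying ¬idle: {Deny, Idle, Grant, Release}.
States satisfying A[idle U ¬idle]: {Deny, Busy, Idle, Grant, Release}.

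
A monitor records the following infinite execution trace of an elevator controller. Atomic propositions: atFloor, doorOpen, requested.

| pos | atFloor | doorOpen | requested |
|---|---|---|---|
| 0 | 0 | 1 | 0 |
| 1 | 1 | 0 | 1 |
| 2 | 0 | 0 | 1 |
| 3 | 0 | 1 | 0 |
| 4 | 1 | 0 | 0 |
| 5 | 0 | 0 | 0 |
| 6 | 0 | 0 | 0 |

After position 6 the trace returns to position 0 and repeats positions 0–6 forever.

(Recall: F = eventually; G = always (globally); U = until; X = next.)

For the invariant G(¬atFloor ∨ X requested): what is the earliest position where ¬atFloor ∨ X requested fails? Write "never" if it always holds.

4

Check ¬atFloor ∨ X requested at each position in order: 0 ✓, 1 ✓, 2 ✓, 3 ✓.
At position 4 the labels are {atFloor} and the next position 5 has {}, so ¬atFloor ∨ X requested is false there. This is the first violation.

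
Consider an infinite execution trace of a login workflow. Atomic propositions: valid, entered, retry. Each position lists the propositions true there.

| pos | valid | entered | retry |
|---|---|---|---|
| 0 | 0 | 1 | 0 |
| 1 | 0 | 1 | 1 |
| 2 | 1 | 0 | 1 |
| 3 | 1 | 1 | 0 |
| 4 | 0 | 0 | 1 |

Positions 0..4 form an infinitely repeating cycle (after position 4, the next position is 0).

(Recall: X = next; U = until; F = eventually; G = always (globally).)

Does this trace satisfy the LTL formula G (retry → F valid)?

Satisfied

retry → F valid holds at every position 0..4, and those are all positions ever visited, so G (retry → F valid) holds.
Positions where retry holds: 1, 2, 4.
Check F valid at each: 1→ok, 2→ok, 4→ok.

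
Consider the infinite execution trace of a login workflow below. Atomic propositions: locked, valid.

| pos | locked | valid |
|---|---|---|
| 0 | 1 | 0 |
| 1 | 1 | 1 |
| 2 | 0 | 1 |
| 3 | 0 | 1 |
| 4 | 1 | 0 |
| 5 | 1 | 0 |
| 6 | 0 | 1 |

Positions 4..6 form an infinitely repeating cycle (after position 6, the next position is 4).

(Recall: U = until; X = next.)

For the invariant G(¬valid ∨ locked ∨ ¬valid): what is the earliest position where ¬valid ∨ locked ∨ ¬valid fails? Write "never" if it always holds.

Check ¬valid ∨ locked ∨ ¬valid at each position in order: 0 ✓, 1 ✓.
At position 2 the labels are {valid}, so ¬valid ∨ locked ∨ ¬valid is false there. This is the first violation.

2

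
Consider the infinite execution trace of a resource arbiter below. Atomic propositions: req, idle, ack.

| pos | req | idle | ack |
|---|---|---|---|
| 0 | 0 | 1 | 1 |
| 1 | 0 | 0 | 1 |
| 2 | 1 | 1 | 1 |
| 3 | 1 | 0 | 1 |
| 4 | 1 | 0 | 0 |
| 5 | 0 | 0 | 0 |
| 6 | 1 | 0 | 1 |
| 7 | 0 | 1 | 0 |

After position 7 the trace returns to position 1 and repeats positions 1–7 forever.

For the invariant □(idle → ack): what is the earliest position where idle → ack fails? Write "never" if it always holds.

Check idle → ack at each position in order: 0 ✓, 1 ✓, 2 ✓, 3 ✓, 4 ✓, 5 ✓, 6 ✓.
At position 7 the labels are {idle}, so idle → ack is false there. This is the first violation.

7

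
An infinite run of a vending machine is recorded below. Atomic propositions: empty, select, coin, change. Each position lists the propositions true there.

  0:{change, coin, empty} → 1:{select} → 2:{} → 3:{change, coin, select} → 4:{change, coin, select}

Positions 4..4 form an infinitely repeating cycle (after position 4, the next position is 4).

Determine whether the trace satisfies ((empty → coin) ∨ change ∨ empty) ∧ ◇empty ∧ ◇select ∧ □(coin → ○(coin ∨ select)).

coin → ○(coin ∨ select) holds at every position 0..4, and those are all positions ever visited, so □(coin → ○(coin ∨ select)) holds.
Positions where coin holds: 0, 3, 4.
Check ○(coin ∨ select) at each: 0→ok, 3→ok, 4→ok.
At position 0: ((empty → coin) ∨ change ∨ empty) ∧ ◇empty ∧ ◇select is true; □(coin → ○(coin ∨ select)) is true; so ((empty → coin) ∨ change ∨ empty) ∧ ◇empty ∧ ◇select ∧ □(coin → ○(coin ∨ select)) is true.

Holds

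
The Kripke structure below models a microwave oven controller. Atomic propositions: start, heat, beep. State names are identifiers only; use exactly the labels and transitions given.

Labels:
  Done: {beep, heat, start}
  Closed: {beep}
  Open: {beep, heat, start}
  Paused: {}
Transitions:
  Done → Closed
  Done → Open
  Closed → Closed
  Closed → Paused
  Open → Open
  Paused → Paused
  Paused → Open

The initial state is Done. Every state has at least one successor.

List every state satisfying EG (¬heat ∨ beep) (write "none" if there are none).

States satisfying ¬heat ∨ beep: {Done, Closed, Open, Paused}.
States satisfying EG (¬heat ∨ beep): {Done, Closed, Open, Paused}.

{Done, Closed, Open, Paused}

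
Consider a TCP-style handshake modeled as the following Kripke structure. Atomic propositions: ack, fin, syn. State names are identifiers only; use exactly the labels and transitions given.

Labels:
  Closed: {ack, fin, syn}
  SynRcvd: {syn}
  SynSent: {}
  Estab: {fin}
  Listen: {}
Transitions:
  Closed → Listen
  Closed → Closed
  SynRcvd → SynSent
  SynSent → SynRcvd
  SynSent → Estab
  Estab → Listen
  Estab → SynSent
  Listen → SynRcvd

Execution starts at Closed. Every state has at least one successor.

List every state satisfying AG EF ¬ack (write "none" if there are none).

{Closed, SynRcvd, SynSent, Estab, Listen}

States satisfying EF ¬ack: {Closed, SynRcvd, SynSent, Estab, Listen}.
States satisfying AG EF ¬ack: {Closed, SynRcvd, SynSent, Estab, Listen}.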